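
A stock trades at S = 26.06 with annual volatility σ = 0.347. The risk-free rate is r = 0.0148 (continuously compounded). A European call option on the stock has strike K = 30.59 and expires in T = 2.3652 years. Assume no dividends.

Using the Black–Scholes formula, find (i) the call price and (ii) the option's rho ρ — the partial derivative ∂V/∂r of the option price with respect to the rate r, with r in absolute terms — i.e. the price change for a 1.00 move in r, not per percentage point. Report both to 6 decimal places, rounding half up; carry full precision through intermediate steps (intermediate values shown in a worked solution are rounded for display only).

σ√T = 0.347·√2.3652 = 0.533658
d₁ = (ln(S/K) + (r+σ²/2)T) / (σ√T) = (ln(26.06/30.59) + (0.0148+0.347²/2)·2.3652) / 0.533658 = (-0.160272 + 0.177401) / 0.533658 = 0.032097
d₂ = d₁ − σ√T = 0.032097 − 0.533658 = -0.501561
e^{−rT} = e^{−0.0148·2.3652} = 0.965601
N(d₁) = 0.512803,  N(d₂) = 0.307988
Call price V = S·N(d₁) − K·e^{−rT}·N(d₂) = 13.363641 − 9.097269 = 4.266372
ρ = K·T·e^{−rT}·N(d₂) = 21.516861

price = 4.266372
ρ = 21.516861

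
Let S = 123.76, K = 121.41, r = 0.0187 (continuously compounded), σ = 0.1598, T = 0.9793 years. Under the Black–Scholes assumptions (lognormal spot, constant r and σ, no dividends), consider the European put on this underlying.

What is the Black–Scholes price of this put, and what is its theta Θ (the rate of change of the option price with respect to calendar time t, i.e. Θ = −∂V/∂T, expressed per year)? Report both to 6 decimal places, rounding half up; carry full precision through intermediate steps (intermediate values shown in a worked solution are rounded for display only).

σ√T = 0.1598·√0.9793 = 0.158137
d₁ = (ln(S/K) + (r+σ²/2)T) / (σ√T) = (ln(123.76/121.41) + (0.0187+0.1598²/2)·0.9793) / 0.158137 = (0.019171 + 0.030817) / 0.158137 = 0.316102
d₂ = d₁ − σ√T = 0.316102 − 0.158137 = 0.157965
e^{−rT} = e^{−0.0187·0.9793} = 0.981854
N(−d₁) = 0.375962,  N(−d₂) = 0.437242
Put price V = K·e^{−rT}·N(−d₂) − S·N(−d₁) = 52.122279 − 46.529114 = 5.593166
φ(d₁) = (1/√(2π))·e^{−d₁²/2} = 0.379501
Θ = −S·φ(d₁)·σ/(2√T) + r·K·e^{−rT}·N(−d₂) = −3.792117 + 0.974687 = -2.817431

price = 5.593166
Θ = -2.817431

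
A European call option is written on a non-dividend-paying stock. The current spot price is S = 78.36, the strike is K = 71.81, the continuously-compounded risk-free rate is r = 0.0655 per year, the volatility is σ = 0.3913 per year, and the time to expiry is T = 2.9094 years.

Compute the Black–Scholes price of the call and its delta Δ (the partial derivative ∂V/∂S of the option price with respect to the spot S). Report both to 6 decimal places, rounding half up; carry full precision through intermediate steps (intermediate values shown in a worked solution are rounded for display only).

σ√T = 0.3913·√2.9094 = 0.667439
d₁ = (ln(S/K) + (r+σ²/2)T) / (σ√T) = (ln(78.36/71.81) + (0.0655+0.3913²/2)·2.9094) / 0.667439 = (0.087290 + 0.413303) / 0.667439 = 0.750021
d₂ = d₁ − σ√T = 0.750021 − 0.667439 = 0.082582
e^{−rT} = e^{−0.0655·2.9094} = 0.826491
N(d₁) = 0.773379,  N(d₂) = 0.532908
Call price V = S·N(d₁) − K·e^{−rT}·N(d₂) = 60.601965 − 31.628269 = 28.973696
Δ = N(d₁) = 0.773379

price = 28.973696
Δ = 0.773379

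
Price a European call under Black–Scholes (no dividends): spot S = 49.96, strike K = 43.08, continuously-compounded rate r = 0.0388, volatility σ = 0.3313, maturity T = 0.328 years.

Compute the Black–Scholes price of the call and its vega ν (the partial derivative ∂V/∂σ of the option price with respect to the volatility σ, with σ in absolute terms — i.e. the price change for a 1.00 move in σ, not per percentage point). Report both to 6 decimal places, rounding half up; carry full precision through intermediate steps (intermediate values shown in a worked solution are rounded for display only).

price = 8.387606
ν = 7.318875

σ√T = 0.3313·√0.328 = 0.189740
d₁ = (ln(S/K) + (r+σ²/2)T) / (σ√T) = (ln(49.96/43.08) + (0.0388+0.3313²/2)·0.328) / 0.189740 = (0.148164 + 0.030727) / 0.189740 = 0.942822
d₂ = d₁ − σ√T = 0.942822 − 0.189740 = 0.753082
e^{−rT} = e^{−0.0388·0.328} = 0.987354
N(d₁) = 0.827114,  N(d₂) = 0.774300
Call price V = S·N(d₁) − K·e^{−rT}·N(d₂) = 41.322616 − 32.935011 = 8.387606
φ(d₁) = (1/√(2π))·e^{−d₁²/2} = 0.255791
ν = S·φ(d₁)·√T = 7.318875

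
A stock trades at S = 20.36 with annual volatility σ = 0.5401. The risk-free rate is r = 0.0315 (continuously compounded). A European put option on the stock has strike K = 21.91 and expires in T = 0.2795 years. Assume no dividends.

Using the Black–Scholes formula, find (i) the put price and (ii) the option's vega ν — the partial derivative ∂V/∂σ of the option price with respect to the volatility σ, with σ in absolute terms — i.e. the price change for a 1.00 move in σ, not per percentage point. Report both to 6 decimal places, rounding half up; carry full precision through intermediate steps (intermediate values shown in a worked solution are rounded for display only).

σ√T = 0.5401·√0.2795 = 0.285539
d₁ = (ln(S/K) + (r+σ²/2)T) / (σ√T) = (ln(20.36/21.91) + (0.0315+0.5401²/2)·0.2795) / 0.285539 = (-0.073371 + 0.049570) / 0.285539 = -0.083353
d₂ = d₁ − σ√T = -0.083353 − 0.285539 = -0.368892
e^{−rT} = e^{−0.0315·0.2795} = 0.991234
N(−d₁) = 0.533215,  N(−d₂) = 0.643896
Put price V = K·e^{−rT}·N(−d₂) − S·N(−d₁) = 13.984094 − 10.856249 = 3.127845
φ(d₁) = (1/√(2π))·e^{−d₁²/2} = 0.397559
ν = S·φ(d₁)·√T = 4.279274

price = 3.127845
ν = 4.279274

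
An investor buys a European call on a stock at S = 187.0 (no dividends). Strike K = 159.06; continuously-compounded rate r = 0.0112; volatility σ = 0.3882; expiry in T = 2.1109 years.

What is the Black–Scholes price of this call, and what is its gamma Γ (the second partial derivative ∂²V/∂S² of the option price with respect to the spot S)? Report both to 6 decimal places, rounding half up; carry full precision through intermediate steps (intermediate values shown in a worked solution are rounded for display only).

σ√T = 0.3882·√2.1109 = 0.564013
d₁ = (ln(S/K) + (r+σ²/2)T) / (σ√T) = (ln(187.0/159.06) + (0.0112+0.3882²/2)·2.1109) / 0.564013 = (0.161827 + 0.182698) / 0.564013 = 0.610845
d₂ = d₁ − σ√T = 0.610845 − 0.564013 = 0.046832
e^{−rT} = e^{−0.0112·2.1109} = 0.976635
N(d₁) = 0.729349,  N(d₂) = 0.518676
Call price V = S·N(d₁) − K·e^{−rT}·N(d₂) = 136.388245 − 80.573043 = 55.815201
φ(d₁) = (1/√(2π))·e^{−d₁²/2} = 0.331044
Γ = φ(d₁) / (S·σ·√T) = 0.003139

price = 55.815201
Γ = 0.003139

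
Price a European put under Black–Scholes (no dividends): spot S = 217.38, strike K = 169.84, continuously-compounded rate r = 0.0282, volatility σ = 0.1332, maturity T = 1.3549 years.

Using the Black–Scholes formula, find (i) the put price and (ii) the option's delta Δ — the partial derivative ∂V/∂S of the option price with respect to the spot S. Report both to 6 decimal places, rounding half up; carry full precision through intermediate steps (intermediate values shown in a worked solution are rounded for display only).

σ√T = 0.1332·√1.3549 = 0.155045
d₁ = (ln(S/K) + (r+σ²/2)T) / (σ√T) = (ln(217.38/169.84) + (0.0282+0.1332²/2)·1.3549) / 0.155045 = (0.246790 + 0.050228) / 0.155045 = 1.915687
d₂ = d₁ − σ√T = 1.915687 − 0.155045 = 1.760642
e^{−rT} = e^{−0.0282·1.3549} = 0.962513
N(−d₁) = 0.027702,  N(−d₂) = 0.039149
Put price V = K·e^{−rT}·N(−d₂) − S·N(−d₁) = 6.399887 − 6.021957 = 0.377929
Δ = −N(−d₁) = -0.027702

price = 0.377929
Δ = -0.027702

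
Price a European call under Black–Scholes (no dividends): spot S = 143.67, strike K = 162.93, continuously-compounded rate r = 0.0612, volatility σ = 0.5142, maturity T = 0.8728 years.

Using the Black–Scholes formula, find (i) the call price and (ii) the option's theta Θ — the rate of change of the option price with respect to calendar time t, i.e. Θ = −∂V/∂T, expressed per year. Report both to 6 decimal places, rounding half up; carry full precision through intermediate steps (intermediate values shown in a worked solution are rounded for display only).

σ√T = 0.5142·√0.8728 = 0.480385
d₁ = (ln(S/K) + (r+σ²/2)T) / (σ√T) = (ln(143.67/162.93) + (0.0612+0.5142²/2)·0.8728) / 0.480385 = (-0.125802 + 0.168800) / 0.480385 = 0.089509
d₂ = d₁ − σ√T = 0.089509 − 0.480385 = -0.390876
e^{−rT} = e^{−0.0612·0.8728} = 0.947986
N(d₁) = 0.535661,  N(d₂) = 0.347944
Call price V = S·N(d₁) − K·e^{−rT}·N(d₂) = 76.958435 − 53.741870 = 23.216565
φ(d₁) = (1/√(2π))·e^{−d₁²/2} = 0.397347
Θ = −S·φ(d₁)·σ/(2√T) − r·K·e^{−rT}·N(d₂) = −15.710179 − 3.289002 = -18.999181

price = 23.216565
Θ = -18.999181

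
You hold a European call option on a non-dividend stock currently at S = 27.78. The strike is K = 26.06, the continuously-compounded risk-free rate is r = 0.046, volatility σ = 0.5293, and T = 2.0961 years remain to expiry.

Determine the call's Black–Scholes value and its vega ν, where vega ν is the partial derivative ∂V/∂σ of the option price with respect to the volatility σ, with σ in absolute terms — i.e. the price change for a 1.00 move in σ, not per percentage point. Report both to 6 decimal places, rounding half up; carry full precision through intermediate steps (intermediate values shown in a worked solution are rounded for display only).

price = 9.892096
ν = 13.463146

σ√T = 0.5293·√2.0961 = 0.766316
d₁ = (ln(S/K) + (r+σ²/2)T) / (σ√T) = (ln(27.78/26.06) + (0.046+0.5293²/2)·2.0961) / 0.766316 = (0.063915 + 0.390041) / 0.766316 = 0.592387
d₂ = d₁ − σ√T = 0.592387 − 0.766316 = -0.173929
e^{−rT} = e^{−0.046·2.0961} = 0.908082
N(d₁) = 0.723204,  N(d₂) = 0.430961
Call price V = S·N(d₁) − K·e^{−rT}·N(d₂) = 20.090612 − 10.198516 = 9.892096
φ(d₁) = (1/√(2π))·e^{−d₁²/2} = 0.334741
ν = S·φ(d₁)·√T = 13.463146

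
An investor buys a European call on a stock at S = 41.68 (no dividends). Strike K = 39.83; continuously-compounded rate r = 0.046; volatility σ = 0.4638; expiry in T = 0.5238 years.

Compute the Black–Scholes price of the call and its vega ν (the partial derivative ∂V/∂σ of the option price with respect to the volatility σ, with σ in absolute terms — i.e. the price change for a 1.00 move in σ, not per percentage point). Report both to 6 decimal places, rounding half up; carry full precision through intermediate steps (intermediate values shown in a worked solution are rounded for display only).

price = 6.881567
ν = 11.217736

σ√T = 0.4638·√0.5238 = 0.335671
d₁ = (ln(S/K) + (r+σ²/2)T) / (σ√T) = (ln(41.68/39.83) + (0.046+0.4638²/2)·0.5238) / 0.335671 = (0.045401 + 0.080432) / 0.335671 = 0.374871
d₂ = d₁ − σ√T = 0.374871 − 0.335671 = 0.039200
e^{−rT} = e^{−0.046·0.5238} = 0.976193
N(d₁) = 0.646122,  N(d₂) = 0.515635
Call price V = S·N(d₁) − K·e^{−rT}·N(d₂) = 26.930356 − 20.048789 = 6.881567
φ(d₁) = (1/√(2π))·e^{−d₁²/2} = 0.371873
ν = S·φ(d₁)·√T = 11.217736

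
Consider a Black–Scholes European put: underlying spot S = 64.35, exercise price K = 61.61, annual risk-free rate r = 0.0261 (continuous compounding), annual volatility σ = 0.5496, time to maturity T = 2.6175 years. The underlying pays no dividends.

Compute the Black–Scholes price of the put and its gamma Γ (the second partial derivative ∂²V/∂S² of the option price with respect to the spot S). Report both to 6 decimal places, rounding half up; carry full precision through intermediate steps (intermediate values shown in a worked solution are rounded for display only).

σ√T = 0.5496·√2.6175 = 0.889181
d₁ = (ln(S/K) + (r+σ²/2)T) / (σ√T) = (ln(64.35/61.61) + (0.0261+0.5496²/2)·2.6175) / 0.889181 = (0.043513 + 0.463638) / 0.889181 = 0.570357
d₂ = d₁ − σ√T = 0.570357 − 0.889181 = -0.318824
e^{−rT} = e^{−0.0261·2.6175} = 0.933965
N(−d₁) = 0.284218,  N(−d₂) = 0.625070
Put price V = K·e^{−rT}·N(−d₂) − S·N(−d₁) = 35.967492 − 18.289409 = 17.678083
φ(d₁) = (1/√(2π))·e^{−d₁²/2} = 0.339055
Γ = φ(d₁) / (S·σ·√T) = 0.005926

price = 17.678083
Γ = 0.005926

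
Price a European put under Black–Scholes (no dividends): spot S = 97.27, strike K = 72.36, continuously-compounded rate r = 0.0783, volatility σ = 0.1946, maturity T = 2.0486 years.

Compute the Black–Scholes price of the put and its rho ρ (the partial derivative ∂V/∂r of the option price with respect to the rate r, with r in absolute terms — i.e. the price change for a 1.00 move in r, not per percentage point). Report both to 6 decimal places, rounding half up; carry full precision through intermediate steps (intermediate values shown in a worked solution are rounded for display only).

σ√T = 0.1946·√2.0486 = 0.278530
d₁ = (ln(S/K) + (r+σ²/2)T) / (σ√T) = (ln(97.27/72.36) + (0.0783+0.1946²/2)·2.0486) / 0.278530 = (0.295837 + 0.199195) / 0.278530 = 1.777304
d₂ = d₁ − σ√T = 1.777304 − 0.278530 = 1.498774
e^{−rT} = e^{−0.0783·2.0486} = 0.851798
N(−d₁) = 0.037759,  N(−d₂) = 0.066966
Put price V = K·e^{−rT}·N(−d₂) − S·N(−d₁) = 4.127535 − 3.672833 = 0.454701
ρ = −K·T·e^{−rT}·N(−d₂) = -8.455667

price = 0.454701
ρ = -8.455667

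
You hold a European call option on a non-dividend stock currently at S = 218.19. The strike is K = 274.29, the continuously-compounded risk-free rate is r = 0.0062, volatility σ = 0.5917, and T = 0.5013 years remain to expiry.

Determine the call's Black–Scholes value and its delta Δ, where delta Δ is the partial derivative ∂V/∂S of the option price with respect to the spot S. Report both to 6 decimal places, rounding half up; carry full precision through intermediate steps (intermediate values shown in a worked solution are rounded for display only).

σ√T = 0.5917·√0.5013 = 0.418939
d₁ = (ln(S/K) + (r+σ²/2)T) / (σ√T) = (ln(218.19/274.29) + (0.0062+0.5917²/2)·0.5013) / 0.418939 = (-0.228820 + 0.090863) / 0.418939 = -0.329301
d₂ = d₁ − σ√T = -0.329301 − 0.418939 = -0.748239
e^{−rT} = e^{−0.0062·0.5013} = 0.996897
N(d₁) = 0.370964,  N(d₂) = 0.227158
Call price V = S·N(d₁) − K·e^{−rT}·N(d₂) = 80.940669 − 62.113776 = 18.826893
Δ = N(d₁) = 0.370964

price = 18.826893
Δ = 0.370964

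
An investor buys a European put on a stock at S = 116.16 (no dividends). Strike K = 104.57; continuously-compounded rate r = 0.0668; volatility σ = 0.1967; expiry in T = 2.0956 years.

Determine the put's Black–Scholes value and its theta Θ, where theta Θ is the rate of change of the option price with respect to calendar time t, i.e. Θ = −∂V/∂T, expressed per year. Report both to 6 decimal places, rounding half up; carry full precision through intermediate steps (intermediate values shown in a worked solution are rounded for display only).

price = 3.136896
Θ = -0.468850

σ√T = 0.1967·√2.0956 = 0.284747
d₁ = (ln(S/K) + (r+σ²/2)T) / (σ√T) = (ln(116.16/104.57) + (0.0668+0.1967²/2)·2.0956) / 0.284747 = (0.105112 + 0.180526) / 0.284747 = 1.003131
d₂ = d₁ − σ√T = 1.003131 − 0.284747 = 0.718385
e^{−rT} = e^{−0.0668·2.0956} = 0.869370
N(−d₁) = 0.157899,  N(−d₂) = 0.236260
Put price V = K·e^{−rT}·N(−d₂) − S·N(−d₁) = 21.478414 − 18.341519 = 3.136896
φ(d₁) = (1/√(2π))·e^{−d₁²/2} = 0.241213
Θ = −S·φ(d₁)·σ/(2√T) + r·K·e^{−rT}·N(−d₂) = −1.903608 + 1.434758 = -0.468850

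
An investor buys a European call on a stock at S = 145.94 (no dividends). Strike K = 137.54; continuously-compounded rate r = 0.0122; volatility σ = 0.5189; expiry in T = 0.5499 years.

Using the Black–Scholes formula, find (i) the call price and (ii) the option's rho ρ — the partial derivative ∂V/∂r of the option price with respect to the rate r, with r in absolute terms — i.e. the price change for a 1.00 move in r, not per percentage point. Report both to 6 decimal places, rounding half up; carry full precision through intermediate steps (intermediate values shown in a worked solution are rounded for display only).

σ√T = 0.5189·√0.5499 = 0.384792
d₁ = (ln(S/K) + (r+σ²/2)T) / (σ√T) = (ln(145.94/137.54) + (0.0122+0.5189²/2)·0.5499) / 0.384792 = (0.059281 + 0.080741) / 0.384792 = 0.363890
d₂ = d₁ − σ√T = 0.363890 − 0.384792 = -0.020901
e^{−rT} = e^{−0.0122·0.5499} = 0.993314
N(d₁) = 0.642030,  N(d₂) = 0.491662
Call price V = S·N(d₁) − K·e^{−rT}·N(d₂) = 93.697854 − 67.171060 = 26.526794
ρ = K·T·e^{−rT}·N(d₂) = 36.937366

price = 26.526794
ρ = 36.937366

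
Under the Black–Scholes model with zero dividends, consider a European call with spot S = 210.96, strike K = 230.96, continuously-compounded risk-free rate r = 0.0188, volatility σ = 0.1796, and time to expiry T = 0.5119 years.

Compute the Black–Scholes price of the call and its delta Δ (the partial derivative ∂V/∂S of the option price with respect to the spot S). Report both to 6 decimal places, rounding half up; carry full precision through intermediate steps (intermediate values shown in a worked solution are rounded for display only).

price = 4.528227
Δ = 0.285787

σ√T = 0.1796·√0.5119 = 0.128499
d₁ = (ln(S/K) + (r+σ²/2)T) / (σ√T) = (ln(210.96/230.96) + (0.0188+0.1796²/2)·0.5119) / 0.128499 = (-0.090576 + 0.017880) / 0.128499 = -0.565736
d₂ = d₁ − σ√T = -0.565736 − 0.128499 = -0.694234
e^{−rT} = e^{−0.0188·0.5119} = 0.990422
N(d₁) = 0.285787,  N(d₂) = 0.243768
Call price V = S·N(d₁) − K·e^{−rT}·N(d₂) = 60.289580 − 55.761353 = 4.528227
Δ = N(d₁) = 0.285787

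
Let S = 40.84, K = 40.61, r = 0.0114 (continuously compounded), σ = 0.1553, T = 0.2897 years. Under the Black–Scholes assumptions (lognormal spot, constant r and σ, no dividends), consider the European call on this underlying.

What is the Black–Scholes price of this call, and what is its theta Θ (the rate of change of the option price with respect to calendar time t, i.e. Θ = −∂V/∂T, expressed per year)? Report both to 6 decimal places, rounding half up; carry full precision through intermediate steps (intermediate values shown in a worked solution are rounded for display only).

price = 1.545133
Θ = -2.567335

σ√T = 0.1553·√0.2897 = 0.083588
d₁ = (ln(S/K) + (r+σ²/2)T) / (σ√T) = (ln(40.84/40.61) + (0.0114+0.1553²/2)·0.2897) / 0.083588 = (0.005648 + 0.006796) / 0.083588 = 0.148869
d₂ = d₁ − σ√T = 0.148869 − 0.083588 = 0.065281
e^{−rT} = e^{−0.0114·0.2897} = 0.996703
N(d₁) = 0.559172,  N(d₂) = 0.526025
Call price V = S·N(d₁) − K·e^{−rT}·N(d₂) = 22.836569 − 21.291436 = 1.545133
φ(d₁) = (1/√(2π))·e^{−d₁²/2} = 0.394546
Θ = −S·φ(d₁)·σ/(2√T) − r·K·e^{−rT}·N(d₂) = −2.324613 − 0.242722 = -2.567335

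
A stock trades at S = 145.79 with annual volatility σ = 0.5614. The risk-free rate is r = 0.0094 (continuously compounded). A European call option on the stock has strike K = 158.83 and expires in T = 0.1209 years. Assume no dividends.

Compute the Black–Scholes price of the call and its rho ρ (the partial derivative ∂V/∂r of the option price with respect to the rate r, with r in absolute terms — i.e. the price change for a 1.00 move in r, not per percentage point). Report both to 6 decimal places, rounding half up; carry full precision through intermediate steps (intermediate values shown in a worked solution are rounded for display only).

price = 6.493864
ρ = 5.712662

σ√T = 0.5614·√0.1209 = 0.195203
d₁ = (ln(S/K) + (r+σ²/2)T) / (σ√T) = (ln(145.79/158.83) + (0.0094+0.5614²/2)·0.1209) / 0.195203 = (-0.085667 + 0.020188) / 0.195203 = -0.335440
d₂ = d₁ − σ√T = -0.335440 − 0.195203 = -0.530642
e^{−rT} = e^{−0.0094·0.1209} = 0.998864
N(d₁) = 0.368647,  N(d₂) = 0.297833
Call price V = S·N(d₁) − K·e^{−rT}·N(d₂) = 53.744993 − 47.251130 = 6.493864
ρ = K·T·e^{−rT}·N(d₂) = 5.712662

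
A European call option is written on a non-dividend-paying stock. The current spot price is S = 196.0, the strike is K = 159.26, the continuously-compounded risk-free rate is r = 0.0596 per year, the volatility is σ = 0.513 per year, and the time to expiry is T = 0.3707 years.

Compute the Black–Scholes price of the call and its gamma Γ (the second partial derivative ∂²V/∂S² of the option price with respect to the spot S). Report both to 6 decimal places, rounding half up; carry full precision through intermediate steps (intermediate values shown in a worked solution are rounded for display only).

σ√T = 0.513·√0.3707 = 0.312341
d₁ = (ln(S/K) + (r+σ²/2)T) / (σ√T) = (ln(196.0/159.26) + (0.0596+0.513²/2)·0.3707) / 0.312341 = (0.207577 + 0.070872) / 0.312341 = 0.891490
d₂ = d₁ − σ√T = 0.891490 − 0.312341 = 0.579149
e^{−rT} = e^{−0.0596·0.3707} = 0.978149
N(d₁) = 0.813667,  N(d₂) = 0.718756
Call price V = S·N(d₁) − K·e^{−rT}·N(d₂) = 159.478698 − 111.967730 = 47.510968
φ(d₁) = (1/√(2π))·e^{−d₁²/2} = 0.268121
Γ = φ(d₁) / (S·σ·√T) = 0.004380

price = 47.510968
Γ = 0.004380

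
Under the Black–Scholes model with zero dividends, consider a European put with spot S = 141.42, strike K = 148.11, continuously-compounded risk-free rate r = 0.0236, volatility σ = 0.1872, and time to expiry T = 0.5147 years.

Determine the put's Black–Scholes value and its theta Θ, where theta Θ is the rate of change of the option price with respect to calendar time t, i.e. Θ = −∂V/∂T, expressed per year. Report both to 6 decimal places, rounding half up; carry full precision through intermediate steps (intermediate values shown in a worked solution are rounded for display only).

σ√T = 0.1872·√0.5147 = 0.134302
d₁ = (ln(S/K) + (r+σ²/2)T) / (σ√T) = (ln(141.42/148.11) + (0.0236+0.1872²/2)·0.5147) / 0.134302 = (-0.046221 + 0.021165) / 0.134302 = -0.186561
d₂ = d₁ − σ√T = -0.186561 − 0.134302 = -0.320864
e^{−rT} = e^{−0.0236·0.5147} = 0.987927
N(−d₁) = 0.573998,  N(−d₂) = 0.625843
Put price V = K·e^{−rT}·N(−d₂) − S·N(−d₁) = 91.574493 − 81.174763 = 10.399730
φ(d₁) = (1/√(2π))·e^{−d₁²/2} = 0.392060
Θ = −S·φ(d₁)·σ/(2√T) + r·K·e^{−rT}·N(−d₂) = −7.233722 + 2.161158 = -5.072564

price = 10.399730
Θ = -5.072564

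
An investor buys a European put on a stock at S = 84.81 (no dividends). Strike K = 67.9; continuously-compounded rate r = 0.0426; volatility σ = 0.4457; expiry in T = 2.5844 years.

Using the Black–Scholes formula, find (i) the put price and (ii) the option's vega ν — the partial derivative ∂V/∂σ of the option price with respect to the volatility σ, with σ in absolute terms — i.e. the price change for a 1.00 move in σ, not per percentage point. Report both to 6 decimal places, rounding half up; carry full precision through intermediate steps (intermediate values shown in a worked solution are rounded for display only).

price = 10.424070
ν = 38.789748

σ√T = 0.4457·√2.5844 = 0.716510
d₁ = (ln(S/K) + (r+σ²/2)T) / (σ√T) = (ln(84.81/67.9) + (0.0426+0.4457²/2)·2.5844) / 0.716510 = (0.222377 + 0.366789) / 0.716510 = 0.822272
d₂ = d₁ − σ√T = 0.822272 − 0.716510 = 0.105762
e^{−rT} = e^{−0.0426·2.5844} = 0.895749
N(−d₁) = 0.205461,  N(−d₂) = 0.457886
Put price V = K·e^{−rT}·N(−d₂) − S·N(−d₁) = 27.849222 − 17.425152 = 10.424070
φ(d₁) = (1/√(2π))·e^{−d₁²/2} = 0.284505
ν = S·φ(d₁)·√T = 38.789748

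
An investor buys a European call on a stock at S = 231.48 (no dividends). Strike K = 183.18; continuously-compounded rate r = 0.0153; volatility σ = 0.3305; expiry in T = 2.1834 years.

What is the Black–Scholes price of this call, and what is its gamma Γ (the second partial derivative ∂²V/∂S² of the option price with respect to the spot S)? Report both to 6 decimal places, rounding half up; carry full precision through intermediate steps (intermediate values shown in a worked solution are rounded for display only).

price = 72.185297
Γ = 0.002579

σ√T = 0.3305·√2.1834 = 0.488358
d₁ = (ln(S/K) + (r+σ²/2)T) / (σ√T) = (ln(231.48/183.18) + (0.0153+0.3305²/2)·2.1834) / 0.488358 = (0.234024 + 0.152653) / 0.488358 = 0.791790
d₂ = d₁ − σ√T = 0.791790 − 0.488358 = 0.303432
e^{−rT} = e^{−0.0153·2.1834} = 0.967146
N(d₁) = 0.785758,  N(d₂) = 0.619220
Call price V = S·N(d₁) − K·e^{−rT}·N(d₂) = 181.887372 − 109.702075 = 72.185297
φ(d₁) = (1/√(2π))·e^{−d₁²/2} = 0.291591
Γ = φ(d₁) / (S·σ·√T) = 0.002579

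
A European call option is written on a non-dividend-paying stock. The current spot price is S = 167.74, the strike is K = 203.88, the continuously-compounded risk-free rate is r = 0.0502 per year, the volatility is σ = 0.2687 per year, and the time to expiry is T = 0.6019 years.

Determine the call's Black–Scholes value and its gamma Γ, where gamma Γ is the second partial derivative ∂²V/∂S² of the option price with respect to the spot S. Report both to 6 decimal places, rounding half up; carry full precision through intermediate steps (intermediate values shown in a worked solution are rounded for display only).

price = 4.622439
Γ = 0.009012

σ√T = 0.2687·√0.6019 = 0.208463
d₁ = (ln(S/K) + (r+σ²/2)T) / (σ√T) = (ln(167.74/203.88) + (0.0502+0.2687²/2)·0.6019) / 0.208463 = (-0.195116 + 0.051944) / 0.208463 = -0.686799
d₂ = d₁ − σ√T = -0.686799 − 0.208463 = -0.895263
e^{−rT} = e^{−0.0502·0.6019} = 0.970237
N(d₁) = 0.246105,  N(d₂) = 0.185323
Call price V = S·N(d₁) − K·e^{−rT}·N(d₂) = 41.281581 − 36.659141 = 4.622439
φ(d₁) = (1/√(2π))·e^{−d₁²/2} = 0.315125
Γ = φ(d₁) / (S·σ·√T) = 0.009012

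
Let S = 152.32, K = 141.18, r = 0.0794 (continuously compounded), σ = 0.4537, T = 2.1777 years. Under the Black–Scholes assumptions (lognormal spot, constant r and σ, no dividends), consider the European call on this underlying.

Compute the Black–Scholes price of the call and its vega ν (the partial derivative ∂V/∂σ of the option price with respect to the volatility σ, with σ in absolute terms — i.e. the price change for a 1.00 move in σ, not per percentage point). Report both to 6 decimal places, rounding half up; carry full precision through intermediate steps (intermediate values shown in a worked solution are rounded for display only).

price = 54.639882
ν = 69.870292

σ√T = 0.4537·√2.1777 = 0.669527
d₁ = (ln(S/K) + (r+σ²/2)T) / (σ√T) = (ln(152.32/141.18) + (0.0794+0.4537²/2)·2.1777) / 0.669527 = (0.075948 + 0.397042) / 0.669527 = 0.706455
d₂ = d₁ − σ√T = 0.706455 − 0.669527 = 0.036928
e^{−rT} = e^{−0.0794·2.1777} = 0.841214
N(d₁) = 0.760047,  N(d₂) = 0.514729
Call price V = S·N(d₁) − K·e^{−rT}·N(d₂) = 115.770404 − 61.130522 = 54.639882
φ(d₁) = (1/√(2π))·e^{−d₁²/2} = 0.310840
ν = S·φ(d₁)·√T = 69.870292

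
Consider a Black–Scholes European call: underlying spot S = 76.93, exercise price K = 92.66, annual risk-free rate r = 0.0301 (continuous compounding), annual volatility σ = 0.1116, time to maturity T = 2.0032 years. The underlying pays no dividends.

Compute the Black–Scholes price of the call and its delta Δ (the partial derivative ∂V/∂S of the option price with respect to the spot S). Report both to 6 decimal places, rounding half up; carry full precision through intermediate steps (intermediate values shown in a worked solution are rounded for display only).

price = 1.563325
Δ = 0.236651

σ√T = 0.1116·√2.0032 = 0.157952
d₁ = (ln(S/K) + (r+σ²/2)T) / (σ√T) = (ln(76.93/92.66) + (0.0301+0.1116²/2)·2.0032) / 0.157952 = (-0.186041 + 0.072771) / 0.157952 = -0.717116
d₂ = d₁ − σ√T = -0.717116 − 0.157952 = -0.875068
e^{−rT} = e^{−0.0301·2.0032} = 0.941486
N(d₁) = 0.236651,  N(d₂) = 0.190768
Call price V = S·N(d₁) − K·e^{−rT}·N(d₂) = 18.205592 − 16.642267 = 1.563325
Δ = N(d₁) = 0.236651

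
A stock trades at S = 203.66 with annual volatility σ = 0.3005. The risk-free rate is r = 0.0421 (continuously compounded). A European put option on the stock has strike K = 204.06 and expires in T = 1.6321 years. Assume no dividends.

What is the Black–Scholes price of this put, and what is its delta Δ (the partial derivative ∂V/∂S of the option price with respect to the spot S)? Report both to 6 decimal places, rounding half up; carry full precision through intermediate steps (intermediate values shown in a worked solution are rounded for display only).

σ√T = 0.3005·√1.6321 = 0.383900
d₁ = (ln(S/K) + (r+σ²/2)T) / (σ√T) = (ln(203.66/204.06) + (0.0421+0.3005²/2)·1.6321) / 0.383900 = (-0.001962 + 0.142401) / 0.383900 = 0.365822
d₂ = d₁ − σ√T = 0.365822 − 0.383900 = -0.018078
e^{−rT} = e^{−0.0421·1.6321} = 0.933596
N(−d₁) = 0.357249,  N(−d₂) = 0.507212
Put price V = K·e^{−rT}·N(−d₂) − S·N(−d₁) = 96.628722 − 72.757358 = 23.871364
Δ = −N(−d₁) = -0.357249

price = 23.871364
Δ = -0.357249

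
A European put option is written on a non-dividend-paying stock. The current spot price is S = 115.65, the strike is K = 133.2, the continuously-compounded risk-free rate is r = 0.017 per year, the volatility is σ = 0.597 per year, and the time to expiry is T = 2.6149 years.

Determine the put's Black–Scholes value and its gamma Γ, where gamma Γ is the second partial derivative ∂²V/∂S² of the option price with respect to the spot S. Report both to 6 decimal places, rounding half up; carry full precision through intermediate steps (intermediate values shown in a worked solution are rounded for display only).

price = 51.137727
Γ = 0.003321

σ√T = 0.597·√2.6149 = 0.965388
d₁ = (ln(S/K) + (r+σ²/2)T) / (σ√T) = (ln(115.65/133.2) + (0.017+0.597²/2)·2.6149) / 0.965388 = (-0.141283 + 0.510440) / 0.965388 = 0.382392
d₂ = d₁ − σ√T = 0.382392 − 0.965388 = -0.582996
e^{−rT} = e^{−0.017·2.6149} = 0.956520
N(−d₁) = 0.351085,  N(−d₂) = 0.720052
Put price V = K·e^{−rT}·N(−d₂) − S·N(−d₁) = 91.740732 − 40.603005 = 51.137727
φ(d₁) = (1/√(2π))·e^{−d₁²/2} = 0.370816
Γ = φ(d₁) / (S·σ·√T) = 0.003321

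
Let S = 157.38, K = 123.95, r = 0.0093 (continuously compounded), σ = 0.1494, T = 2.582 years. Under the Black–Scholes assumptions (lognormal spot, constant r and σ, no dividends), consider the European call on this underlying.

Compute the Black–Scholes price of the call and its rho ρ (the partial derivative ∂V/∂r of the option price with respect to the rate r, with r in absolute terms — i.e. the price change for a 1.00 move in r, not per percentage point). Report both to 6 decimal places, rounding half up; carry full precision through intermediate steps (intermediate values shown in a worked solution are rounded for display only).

σ√T = 0.1494·√2.582 = 0.240065
d₁ = (ln(S/K) + (r+σ²/2)T) / (σ√T) = (ln(157.38/123.95) + (0.0093+0.1494²/2)·2.582) / 0.240065 = (0.238785 + 0.052828) / 0.240065 = 1.214726
d₂ = d₁ − σ√T = 1.214726 − 0.240065 = 0.974661
e^{−rT} = e^{−0.0093·2.582} = 0.976273
N(d₁) = 0.887765,  N(d₂) = 0.835136
Call price V = S·N(d₁) − K·e^{−rT}·N(d₂) = 139.716417 − 101.059032 = 38.657386
ρ = K·T·e^{−rT}·N(d₂) = 260.934420

price = 38.657386
ρ = 260.934420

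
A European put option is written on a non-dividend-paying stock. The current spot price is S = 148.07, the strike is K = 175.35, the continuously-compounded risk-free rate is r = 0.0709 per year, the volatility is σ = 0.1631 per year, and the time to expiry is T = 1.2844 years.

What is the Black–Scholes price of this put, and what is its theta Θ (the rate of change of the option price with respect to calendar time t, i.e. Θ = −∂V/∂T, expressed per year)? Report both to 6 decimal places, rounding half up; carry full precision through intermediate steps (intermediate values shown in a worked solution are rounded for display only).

σ√T = 0.1631·√1.2844 = 0.184843
d₁ = (ln(S/K) + (r+σ²/2)T) / (σ√T) = (ln(148.07/175.35) + (0.0709+0.1631²/2)·1.2844) / 0.184843 = (-0.169099 + 0.108148) / 0.184843 = -0.329746
d₂ = d₁ − σ√T = -0.329746 − 0.184843 = -0.514589
e^{−rT} = e^{−0.0709·1.2844} = 0.912959
N(−d₁) = 0.629204,  N(−d₂) = 0.696580
Put price V = K·e^{−rT}·N(−d₂) − S·N(−d₁) = 111.513678 − 93.166224 = 18.347454
φ(d₁) = (1/√(2π))·e^{−d₁²/2} = 0.377832
Θ = −S·φ(d₁)·σ/(2√T) + r·K·e^{−rT}·N(−d₂) = −4.025688 + 7.906320 = 3.880632

price = 18.347454
Θ = 3.880632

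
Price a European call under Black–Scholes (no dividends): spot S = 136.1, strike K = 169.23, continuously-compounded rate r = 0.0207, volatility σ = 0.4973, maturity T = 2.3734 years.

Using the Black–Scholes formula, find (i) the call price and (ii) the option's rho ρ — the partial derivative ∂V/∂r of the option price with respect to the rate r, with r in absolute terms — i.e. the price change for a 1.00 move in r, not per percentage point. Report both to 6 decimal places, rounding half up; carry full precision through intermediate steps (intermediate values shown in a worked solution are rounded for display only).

σ√T = 0.4973·√2.3734 = 0.766133
d₁ = (ln(S/K) + (r+σ²/2)T) / (σ√T) = (ln(136.1/169.23) + (0.0207+0.4973²/2)·2.3734) / 0.766133 = (-0.217869 + 0.342609) / 0.766133 = 0.162818
d₂ = d₁ − σ√T = 0.162818 − 0.766133 = -0.603315
e^{−rT} = e^{−0.0207·2.3734} = 0.952058
N(d₁) = 0.564669,  N(d₂) = 0.273150
Call price V = S·N(d₁) − K·e^{−rT}·N(d₂) = 76.851465 − 44.008995 = 32.842469
ρ = K·T·e^{−rT}·N(d₂) = 104.450949

price = 32.842469
ρ = 104.450949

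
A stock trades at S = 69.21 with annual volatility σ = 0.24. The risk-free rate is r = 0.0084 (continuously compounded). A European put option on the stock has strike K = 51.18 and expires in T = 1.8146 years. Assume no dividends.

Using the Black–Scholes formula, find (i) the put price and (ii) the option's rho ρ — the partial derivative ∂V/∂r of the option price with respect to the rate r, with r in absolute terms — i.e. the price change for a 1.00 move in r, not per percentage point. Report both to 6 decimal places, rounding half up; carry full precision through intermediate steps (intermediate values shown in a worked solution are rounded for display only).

σ√T = 0.24·√1.8146 = 0.323297
d₁ = (ln(S/K) + (r+σ²/2)T) / (σ√T) = (ln(69.21/51.18) + (0.0084+0.24²/2)·1.8146) / 0.323297 = (0.301797 + 0.067503) / 0.323297 = 1.142292
d₂ = d₁ − σ√T = 1.142292 − 0.323297 = 0.818995
e^{−rT} = e^{−0.0084·1.8146} = 0.984873
N(−d₁) = 0.126666,  N(−d₂) = 0.206395
Put price V = K·e^{−rT}·N(−d₂) − S·N(−d₁) = 10.403484 − 8.766574 = 1.636909
ρ = −K·T·e^{−rT}·N(−d₂) = -18.878162

price = 1.636909
ρ = -18.878162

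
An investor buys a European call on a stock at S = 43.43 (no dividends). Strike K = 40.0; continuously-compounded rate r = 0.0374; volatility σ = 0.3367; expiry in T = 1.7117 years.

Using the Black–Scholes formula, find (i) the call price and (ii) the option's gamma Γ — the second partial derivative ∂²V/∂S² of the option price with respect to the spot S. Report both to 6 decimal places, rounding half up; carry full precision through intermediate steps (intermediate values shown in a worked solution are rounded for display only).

σ√T = 0.3367·√1.7117 = 0.440511
d₁ = (ln(S/K) + (r+σ²/2)T) / (σ√T) = (ln(43.43/40.0) + (0.0374+0.3367²/2)·1.7117) / 0.440511 = (0.082271 + 0.161043) / 0.440511 = 0.552344
d₂ = d₁ − σ√T = 0.552344 − 0.440511 = 0.111833
e^{−rT} = e^{−0.0374·1.7117} = 0.937989
N(d₁) = 0.709644,  N(d₂) = 0.544522
Call price V = S·N(d₁) − K·e^{−rT}·N(d₂) = 30.819821 − 20.430213 = 10.389608
φ(d₁) = (1/√(2π))·e^{−d₁²/2} = 0.342501
Γ = φ(d₁) / (S·σ·√T) = 0.017903

price = 10.389608
Γ = 0.017903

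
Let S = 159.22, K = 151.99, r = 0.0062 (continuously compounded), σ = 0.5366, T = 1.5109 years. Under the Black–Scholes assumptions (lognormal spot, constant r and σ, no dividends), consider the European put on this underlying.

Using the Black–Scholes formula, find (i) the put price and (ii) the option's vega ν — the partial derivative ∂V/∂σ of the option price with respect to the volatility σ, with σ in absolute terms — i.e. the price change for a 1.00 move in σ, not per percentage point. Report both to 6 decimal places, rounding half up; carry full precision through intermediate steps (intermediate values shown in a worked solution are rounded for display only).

price = 35.846377
ν = 71.651684

σ√T = 0.5366·√1.5109 = 0.659582
d₁ = (ln(S/K) + (r+σ²/2)T) / (σ√T) = (ln(159.22/151.99) + (0.0062+0.5366²/2)·1.5109) / 0.659582 = (0.046472 + 0.226892) / 0.659582 = 0.414450
d₂ = d₁ − σ√T = 0.414450 − 0.659582 = -0.245131
e^{−rT} = e^{−0.0062·1.5109} = 0.990676
N(−d₁) = 0.339272,  N(−d₂) = 0.596823
Put price V = K·e^{−rT}·N(−d₂) − S·N(−d₁) = 89.865303 − 54.018926 = 35.846377
φ(d₁) = (1/√(2π))·e^{−d₁²/2} = 0.366109
ν = S·φ(d₁)·√T = 71.651684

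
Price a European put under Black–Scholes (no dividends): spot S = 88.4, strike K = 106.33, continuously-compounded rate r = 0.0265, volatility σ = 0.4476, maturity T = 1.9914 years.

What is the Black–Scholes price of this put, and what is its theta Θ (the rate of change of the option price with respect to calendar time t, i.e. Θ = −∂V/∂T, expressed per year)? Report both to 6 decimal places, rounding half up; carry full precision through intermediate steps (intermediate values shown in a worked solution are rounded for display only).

price = 30.179672
Θ = -3.689797

σ√T = 0.4476·√1.9914 = 0.631640
d₁ = (ln(S/K) + (r+σ²/2)T) / (σ√T) = (ln(88.4/106.33) + (0.0265+0.4476²/2)·1.9914) / 0.631640 = (-0.184675 + 0.252256) / 0.631640 = 0.106993
d₂ = d₁ − σ√T = 0.106993 − 0.631640 = -0.524647
e^{−rT} = e^{−0.0265·1.9914} = 0.948596
N(−d₁) = 0.457397,  N(−d₂) = 0.700086
Put price V = K·e^{−rT}·N(−d₂) − S·N(−d₁) = 70.613598 − 40.433926 = 30.179672
φ(d₁) = (1/√(2π))·e^{−d₁²/2} = 0.396665
Θ = −S·φ(d₁)·σ/(2√T) + r·K·e^{−rT}·N(−d₂) = −5.561057 + 1.871260 = -3.689797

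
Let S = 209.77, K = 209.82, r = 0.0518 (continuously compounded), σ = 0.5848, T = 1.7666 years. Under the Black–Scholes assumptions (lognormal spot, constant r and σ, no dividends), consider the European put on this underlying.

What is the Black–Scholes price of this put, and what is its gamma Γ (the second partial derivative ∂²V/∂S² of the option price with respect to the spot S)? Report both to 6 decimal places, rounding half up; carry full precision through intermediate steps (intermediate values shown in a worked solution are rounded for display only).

σ√T = 0.5848·√1.7666 = 0.777278
d₁ = (ln(S/K) + (r+σ²/2)T) / (σ√T) = (ln(209.77/209.82) + (0.0518+0.5848²/2)·1.7666) / 0.777278 = (-0.000238 + 0.393591) / 0.777278 = 0.506064
d₂ = d₁ − σ√T = 0.506064 − 0.777278 = -0.271215
e^{−rT} = e^{−0.0518·1.7666} = 0.912552
N(−d₁) = 0.306406,  N(−d₂) = 0.606887
Put price V = K·e^{−rT}·N(−d₂) − S·N(−d₁) = 116.201696 − 64.274783 = 51.926913
φ(d₁) = (1/√(2π))·e^{−d₁²/2} = 0.350993
Γ = φ(d₁) / (S·σ·√T) = 0.002153

price = 51.926913
Γ = 0.002153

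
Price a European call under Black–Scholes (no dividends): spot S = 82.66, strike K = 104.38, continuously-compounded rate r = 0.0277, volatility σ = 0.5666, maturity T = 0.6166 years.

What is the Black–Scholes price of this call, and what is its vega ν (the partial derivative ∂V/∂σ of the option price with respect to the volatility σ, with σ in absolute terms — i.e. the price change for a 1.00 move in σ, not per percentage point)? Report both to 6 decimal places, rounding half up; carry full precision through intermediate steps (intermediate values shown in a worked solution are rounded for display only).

σ√T = 0.5666·√0.6166 = 0.444916
d₁ = (ln(S/K) + (r+σ²/2)T) / (σ√T) = (ln(82.66/104.38) + (0.0277+0.5666²/2)·0.6166) / 0.444916 = (-0.233302 + 0.116055) / 0.444916 = -0.263526
d₂ = d₁ − σ√T = -0.263526 − 0.444916 = -0.708443
e^{−rT} = e^{−0.0277·0.6166} = 0.983065
N(d₁) = 0.396072,  N(d₂) = 0.239335
Call price V = S·N(d₁) − K·e^{−rT}·N(d₂) = 32.739348 − 24.558745 = 8.180603
φ(d₁) = (1/√(2π))·e^{−d₁²/2} = 0.385328
ν = S·φ(d₁)·√T = 25.010777

price = 8.180603
ν = 25.010777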